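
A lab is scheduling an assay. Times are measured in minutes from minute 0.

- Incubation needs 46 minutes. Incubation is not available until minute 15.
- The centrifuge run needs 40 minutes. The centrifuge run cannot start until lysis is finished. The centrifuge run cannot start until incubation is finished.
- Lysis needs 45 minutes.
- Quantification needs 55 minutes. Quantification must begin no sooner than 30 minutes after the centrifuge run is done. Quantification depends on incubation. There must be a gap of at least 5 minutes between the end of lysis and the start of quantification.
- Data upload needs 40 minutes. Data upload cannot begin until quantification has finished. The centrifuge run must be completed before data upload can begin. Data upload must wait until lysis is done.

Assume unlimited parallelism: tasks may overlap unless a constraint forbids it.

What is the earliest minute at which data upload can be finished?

226

Incubation cannot begin until its own release at minute 15. It runs from minute 15 to 15 + 46 = minute 61.
Lysis has no prerequisites, so it starts at minute 0 and finishes at minute 45.
The centrifuge run has to wait for lysis (finishes minute 45); incubation (finishes minute 61). The latest of these is minute 61, so the centrifuge run runs minute 61 to 61 + 40 = minute 101.
Quantification cannot start until the centrifuge run (finishes minute 101, plus 30-minute gap → minute 131); incubation (finishes minute 61); lysis (finishes minute 45, plus 5-minute gap → minute 50). The controlling bound is minute 131, so quantification finishes at 131 + 55 = minute 186.
Data upload needs all of quantification (finishes minute 186); the centrifuge run (finishes minute 101); lysis (finishes minute 45). That puts its earliest start at minute 186; it finishes at 186 + 40 = minute 226.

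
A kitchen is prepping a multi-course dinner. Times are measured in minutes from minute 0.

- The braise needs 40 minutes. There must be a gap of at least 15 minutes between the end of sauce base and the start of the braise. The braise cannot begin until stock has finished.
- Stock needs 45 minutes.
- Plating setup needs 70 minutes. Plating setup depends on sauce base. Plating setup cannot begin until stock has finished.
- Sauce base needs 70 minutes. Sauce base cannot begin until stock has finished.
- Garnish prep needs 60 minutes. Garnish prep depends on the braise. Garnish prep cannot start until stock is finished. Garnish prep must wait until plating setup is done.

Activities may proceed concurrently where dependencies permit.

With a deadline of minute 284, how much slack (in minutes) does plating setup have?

39

Nothing blocks stock, so it runs from minute 0 to minute 45.
After stock (finishes minute 45), sauce base can start at minute 45 and finishes at minute 115.
Plating setup needs all of sauce base (finishes minute 115); stock (finishes minute 45). That puts its earliest start at minute 115; it finishes at 115 + 70 = minute 185.

Working backward from the deadline:
To finish by minute 284, garnish prep (duration 60) must start no later than minute 224.
Plating setup feeds into garnish prep (must start by minute 224); so plating setup must finish by minute 224 and therefore start by minute 154.
So plating setup can start as early as minute 115 and as late as minute 154, giving 154 − 115 = 39 minutes of slack.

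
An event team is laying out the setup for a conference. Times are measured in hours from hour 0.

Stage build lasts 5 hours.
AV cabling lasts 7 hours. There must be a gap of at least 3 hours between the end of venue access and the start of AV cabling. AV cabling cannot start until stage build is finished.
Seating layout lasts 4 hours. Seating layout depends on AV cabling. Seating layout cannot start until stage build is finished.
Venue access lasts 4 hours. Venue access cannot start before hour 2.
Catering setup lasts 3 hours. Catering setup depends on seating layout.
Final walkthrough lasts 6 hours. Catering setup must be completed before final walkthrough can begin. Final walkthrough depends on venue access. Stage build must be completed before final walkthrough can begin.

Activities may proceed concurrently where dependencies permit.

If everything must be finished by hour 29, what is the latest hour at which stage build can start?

To finish by hour 29, final walkthrough (duration 6) must start no later than hour 23.
Catering setup must finish before final walkthrough (must start by hour 23). With a 3-hour duration, catering setup must start by 23 − 3 = hour 20.
Seating layout must finish before catering setup (must start by hour 20). With a 4-hour duration, seating layout must start by 20 − 4 = hour 16.
AV cabling must finish before seating layout (must start by hour 16). With a 7-hour duration, AV cabling must start by 16 − 7 = hour 9.
For stage build: AV cabling (must start by hour 9); seating layout (must start by hour 16); final walkthrough (must start by hour 23). The most restrictive is hour 9; with a 5-hour duration, stage build must start by hour 4.

4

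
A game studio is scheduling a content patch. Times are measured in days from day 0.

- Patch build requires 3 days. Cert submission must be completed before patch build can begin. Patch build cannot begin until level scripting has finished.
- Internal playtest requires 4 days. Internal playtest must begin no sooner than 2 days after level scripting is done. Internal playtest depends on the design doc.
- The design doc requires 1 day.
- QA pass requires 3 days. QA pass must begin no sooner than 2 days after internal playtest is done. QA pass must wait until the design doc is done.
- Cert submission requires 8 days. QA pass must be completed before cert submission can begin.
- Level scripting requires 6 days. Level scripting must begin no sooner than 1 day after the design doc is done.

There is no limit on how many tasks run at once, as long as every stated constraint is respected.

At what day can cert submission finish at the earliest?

27

The design doc can start immediately at day 0; it finishes at day 1.
Level scripting cannot begin until the design doc (finishes day 1, plus 1-day gap → day 2). It runs from day 2 to 2 + 6 = day 8.
Internal playtest cannot start until level scripting (finishes day 8, plus 2-day gap → day 10); the design doc (finishes day 1). The controlling bound is day 10, so internal playtest finishes at 10 + 4 = day 14.
QA pass has to wait for internal playtest (finishes day 14, plus 2-day gap → day 16); the design doc (finishes day 1). The latest of these is day 16, so QA pass runs day 16 to 16 + 3 = day 19.
After QA pass (finishes day 19), cert submission can start at day 19 and finishes at day 27.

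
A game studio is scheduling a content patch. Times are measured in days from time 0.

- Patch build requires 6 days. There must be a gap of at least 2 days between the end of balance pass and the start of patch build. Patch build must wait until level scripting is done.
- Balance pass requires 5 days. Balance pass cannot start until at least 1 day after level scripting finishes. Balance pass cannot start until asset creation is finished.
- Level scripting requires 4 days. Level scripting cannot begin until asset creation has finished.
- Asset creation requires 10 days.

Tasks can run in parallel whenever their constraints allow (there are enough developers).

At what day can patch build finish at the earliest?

Asset creation has no prerequisites, so it starts at day 0 and finishes at day 10.
Level scripting waits on asset creation (finishes day 10), so it starts at day 10 and finishes at 10 + 4 = day 14.
Balance pass has to wait for level scripting (finishes day 14, plus 1-day gap → day 15); asset creation (finishes day 10). The latest of these is day 15, so balance pass runs day 15 to 15 + 5 = day 20.
For patch build: balance pass (finishes day 20, plus 2-day gap → day 22); level scripting (finishes day 14). Taking the maximum gives a start of day 22, and it finishes at 22 + 6 = day 28.

28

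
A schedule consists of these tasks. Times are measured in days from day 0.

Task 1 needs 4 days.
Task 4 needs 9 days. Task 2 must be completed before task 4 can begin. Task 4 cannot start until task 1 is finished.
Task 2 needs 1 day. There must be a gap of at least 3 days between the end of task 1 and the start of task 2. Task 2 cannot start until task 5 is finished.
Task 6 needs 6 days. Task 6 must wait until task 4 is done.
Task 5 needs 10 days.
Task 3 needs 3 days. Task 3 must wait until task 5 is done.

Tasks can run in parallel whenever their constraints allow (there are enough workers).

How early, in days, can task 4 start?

Task 5 can start immediately at day 0; it finishes at day 10.
Nothing blocks task 1, so it runs from day 0 to day 4.
Task 2 needs all of task 1 (finishes day 4, plus 3-day gap → day 7); task 5 (finishes day 10). That puts its earliest start at day 10; it finishes at 10 + 1 = day 11.
Task 4 waits on task 2 (finishes day 11); task 1 (finishes day 4). The latest of these is day 11, which is the earliest task 4 can start.

11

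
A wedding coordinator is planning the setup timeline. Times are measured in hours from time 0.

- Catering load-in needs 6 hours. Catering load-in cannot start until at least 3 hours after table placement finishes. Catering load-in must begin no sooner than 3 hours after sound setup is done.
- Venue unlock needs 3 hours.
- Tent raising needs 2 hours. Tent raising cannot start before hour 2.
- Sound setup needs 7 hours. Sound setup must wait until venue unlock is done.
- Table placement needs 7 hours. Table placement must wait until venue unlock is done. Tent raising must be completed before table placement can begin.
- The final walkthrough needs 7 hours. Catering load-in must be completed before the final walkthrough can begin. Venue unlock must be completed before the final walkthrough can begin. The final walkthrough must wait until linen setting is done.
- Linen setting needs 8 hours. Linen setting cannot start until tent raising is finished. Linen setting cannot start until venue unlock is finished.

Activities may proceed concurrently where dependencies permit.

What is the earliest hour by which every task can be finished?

After its own release at hour 2, tent raising can start at hour 2 and finishes at hour 4.
Venue unlock has no prerequisites, so it starts at hour 0 and finishes at hour 3.
Sound setup cannot begin until venue unlock (finishes hour 3). It runs from hour 3 to 3 + 7 = hour 10.
Linen setting needs all of tent raising (finishes hour 4); venue unlock (finishes hour 3). That puts its earliest start at hour 4; it finishes at 4 + 8 = hour 12.
For table placement: venue unlock (finishes hour 3); tent raising (finishes hour 4). Taking the maximum gives a start of hour 4, and it finishes at 4 + 7 = hour 11.
Catering load-in has to wait for table placement (finishes hour 11, plus 3-hour gap → hour 14); sound setup (finishes hour 10, plus 3-hour gap → hour 13). The latest of these is hour 14, so catering load-in runs hour 14 to 14 + 6 = hour 20.
For the final walkthrough: catering load-in (finishes hour 20); venue unlock (finishes hour 3); linen setting (finishes hour 12). Taking the maximum gives a start of hour 20, and it finishes at 20 + 7 = hour 27.
All tasks are finished once the last one completes. Finish times: Venue unlock at 3, Tent raising at 4, Table placement at 11, Linen setting at 12, Sound setup at 10, Catering load-in at 20, The final walkthrough at 27. The latest is hour 27.

27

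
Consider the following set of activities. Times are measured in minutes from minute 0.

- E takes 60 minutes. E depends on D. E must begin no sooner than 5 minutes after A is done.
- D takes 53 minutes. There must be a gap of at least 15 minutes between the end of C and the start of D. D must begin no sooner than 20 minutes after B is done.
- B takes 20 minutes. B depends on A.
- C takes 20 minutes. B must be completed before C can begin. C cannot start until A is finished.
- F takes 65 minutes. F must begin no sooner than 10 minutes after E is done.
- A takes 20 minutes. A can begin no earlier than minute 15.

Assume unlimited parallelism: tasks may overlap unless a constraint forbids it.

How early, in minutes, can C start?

A cannot begin until its own release at minute 15. It runs from minute 15 to 15 + 20 = minute 35.
B cannot begin until A (finishes minute 35). It runs from minute 35 to 35 + 20 = minute 55.
C waits on B (finishes minute 55); A (finishes minute 35). The latest of these is minute 55, which is the earliest C can start.

55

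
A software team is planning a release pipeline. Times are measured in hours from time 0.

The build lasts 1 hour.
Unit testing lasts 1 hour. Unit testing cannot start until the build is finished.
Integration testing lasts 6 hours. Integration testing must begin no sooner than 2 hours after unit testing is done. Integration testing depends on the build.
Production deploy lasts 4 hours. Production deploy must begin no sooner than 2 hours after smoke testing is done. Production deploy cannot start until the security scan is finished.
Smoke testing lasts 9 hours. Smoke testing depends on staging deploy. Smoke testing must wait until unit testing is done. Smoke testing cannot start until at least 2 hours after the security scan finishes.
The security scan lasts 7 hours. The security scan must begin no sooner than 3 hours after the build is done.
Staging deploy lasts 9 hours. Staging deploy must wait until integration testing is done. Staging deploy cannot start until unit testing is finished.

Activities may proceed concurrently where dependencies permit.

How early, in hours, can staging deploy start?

Nothing blocks the build, so it runs from hour 0 to hour 1.
Unit testing cannot begin until the build (finishes hour 1). It runs from hour 1 to 1 + 1 = hour 2.
Integration testing has to wait for unit testing (finishes hour 2, plus 2-hour gap → hour 4); the build (finishes hour 1). The latest of these is hour 4, so integration testing runs hour 4 to 4 + 6 = hour 10.
Staging deploy waits on integration testing (finishes hour 10); unit testing (finishes hour 2). The latest of these is hour 10, which is the earliest staging deploy can start.

10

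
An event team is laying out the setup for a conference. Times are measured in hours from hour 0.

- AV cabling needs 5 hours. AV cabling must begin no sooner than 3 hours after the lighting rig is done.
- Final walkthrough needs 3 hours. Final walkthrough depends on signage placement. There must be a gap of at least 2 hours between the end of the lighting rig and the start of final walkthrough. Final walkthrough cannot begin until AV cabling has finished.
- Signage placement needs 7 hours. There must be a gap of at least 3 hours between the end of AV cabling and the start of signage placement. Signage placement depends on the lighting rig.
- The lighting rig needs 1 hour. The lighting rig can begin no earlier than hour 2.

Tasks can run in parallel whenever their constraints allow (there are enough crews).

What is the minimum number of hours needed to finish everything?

24

The lighting rig waits on its own release at hour 2, so it starts at hour 2 and finishes at 2 + 1 = hour 3.
After the lighting rig (finishes hour 3, plus 3-hour gap → hour 6), AV cabling can start at hour 6 and finishes at hour 11.
Signage placement needs all of AV cabling (finishes hour 11, plus 3-hour gap → hour 14); the lighting rig (finishes hour 3). That puts its earliest start at hour 14; it finishes at 14 + 7 = hour 21.
Final walkthrough has to wait for signage placement (finishes hour 21); the lighting rig (finishes hour 3, plus 2-hour gap → hour 5); AV cabling (finishes hour 11). The latest of these is hour 21, so final walkthrough runs hour 21 to 21 + 3 = hour 24.
All tasks are finished once the last one completes. Finish times: The lighting rig at 3, AV cabling at 11, Signage placement at 21, Final walkthrough at 24. The latest is hour 24.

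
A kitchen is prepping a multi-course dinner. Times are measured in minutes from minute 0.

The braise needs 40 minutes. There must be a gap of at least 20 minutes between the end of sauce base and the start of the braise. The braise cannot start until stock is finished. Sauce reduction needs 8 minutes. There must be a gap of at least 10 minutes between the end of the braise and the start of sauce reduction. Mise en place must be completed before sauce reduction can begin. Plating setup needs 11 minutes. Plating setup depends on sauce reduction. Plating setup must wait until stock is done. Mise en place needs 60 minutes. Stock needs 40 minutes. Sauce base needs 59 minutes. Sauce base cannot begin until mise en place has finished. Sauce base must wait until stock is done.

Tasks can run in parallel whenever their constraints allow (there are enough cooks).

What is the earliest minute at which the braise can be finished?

Nothing blocks stock, so it runs from minute 0 to minute 40.
Mise en place can start immediately at minute 0; it finishes at minute 60.
For sauce base: mise en place (finishes minute 60); stock (finishes minute 40). Taking the maximum gives a start of minute 60, and it finishes at 60 + 59 = minute 119.
The braise cannot start until sauce base (finishes minute 119, plus 20-minute gap → minute 139); stock (finishes minute 40). The controlling bound is minute 139, so the braise finishes at 139 + 40 = minute 179.

179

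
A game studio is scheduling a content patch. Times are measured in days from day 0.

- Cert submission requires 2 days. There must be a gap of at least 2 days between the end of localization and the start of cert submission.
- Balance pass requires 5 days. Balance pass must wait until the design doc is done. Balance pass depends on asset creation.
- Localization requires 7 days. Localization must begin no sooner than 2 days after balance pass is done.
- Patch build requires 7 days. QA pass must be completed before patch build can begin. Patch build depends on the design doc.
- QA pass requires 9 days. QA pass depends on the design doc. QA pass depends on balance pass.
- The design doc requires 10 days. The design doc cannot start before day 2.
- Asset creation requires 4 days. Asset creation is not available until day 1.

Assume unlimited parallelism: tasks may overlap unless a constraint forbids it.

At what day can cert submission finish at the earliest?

30

Asset creation waits on its own release at day 1, so it starts at day 1 and finishes at 1 + 4 = day 5.
After its own release at day 2, the design doc can start at day 2 and finishes at day 12.
Balance pass cannot start until the design doc (finishes day 12); asset creation (finishes day 5). The controlling bound is day 12, so balance pass finishes at 12 + 5 = day 17.
Localization cannot begin until balance pass (finishes day 17, plus 2-day gap → day 19). It runs from day 19 to 19 + 7 = day 26.
Cert submission waits on localization (finishes day 26, plus 2-day gap → day 28), so it starts at day 28 and finishes at 28 + 2 = day 30.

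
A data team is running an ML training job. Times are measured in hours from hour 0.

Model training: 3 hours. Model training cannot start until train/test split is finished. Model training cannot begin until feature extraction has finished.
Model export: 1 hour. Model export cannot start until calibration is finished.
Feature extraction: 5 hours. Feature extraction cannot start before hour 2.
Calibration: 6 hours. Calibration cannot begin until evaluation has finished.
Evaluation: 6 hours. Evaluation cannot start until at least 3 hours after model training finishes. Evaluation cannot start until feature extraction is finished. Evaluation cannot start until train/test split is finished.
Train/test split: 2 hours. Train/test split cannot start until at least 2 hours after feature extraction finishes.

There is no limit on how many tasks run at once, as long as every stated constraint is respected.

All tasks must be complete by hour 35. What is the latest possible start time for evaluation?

Model export must finish by hour 35; it takes 1 hour, so it must start by 35 − 1 = hour 34.
Calibration feeds into model export (must start by hour 34); so calibration must finish by hour 34 and therefore start by hour 28.
Evaluation must finish before calibration (must start by hour 28). With a 6-hour duration, evaluation must start by 28 − 6 = hour 22.

22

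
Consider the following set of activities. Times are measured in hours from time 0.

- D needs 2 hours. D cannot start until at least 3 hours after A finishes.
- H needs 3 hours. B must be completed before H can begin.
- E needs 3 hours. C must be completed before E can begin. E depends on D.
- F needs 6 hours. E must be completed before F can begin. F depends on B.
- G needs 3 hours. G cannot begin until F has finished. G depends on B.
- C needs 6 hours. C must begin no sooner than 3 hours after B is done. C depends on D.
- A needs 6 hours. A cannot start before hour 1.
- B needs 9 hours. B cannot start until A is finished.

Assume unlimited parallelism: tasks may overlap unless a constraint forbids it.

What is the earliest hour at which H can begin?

A waits on its own release at hour 1, so it starts at hour 1 and finishes at 1 + 6 = hour 7.
B cannot begin until A (finishes hour 7). It runs from hour 7 to 7 + 9 = hour 16.
H waits on B (finishes hour 16), so the earliest it can start is hour 16.

16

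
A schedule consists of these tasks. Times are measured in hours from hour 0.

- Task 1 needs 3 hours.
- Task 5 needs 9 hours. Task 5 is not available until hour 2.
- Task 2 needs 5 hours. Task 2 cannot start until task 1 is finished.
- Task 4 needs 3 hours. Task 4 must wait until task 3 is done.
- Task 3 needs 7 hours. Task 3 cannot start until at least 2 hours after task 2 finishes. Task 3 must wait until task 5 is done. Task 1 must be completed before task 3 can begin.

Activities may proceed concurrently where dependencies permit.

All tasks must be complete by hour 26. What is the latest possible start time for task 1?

Nothing follows task 4; the deadline of hour 26 is its only limit. It must start by 26 − 3 = hour 23.
Task 3 feeds into task 4 (must start by hour 23); so task 3 must finish by hour 23 and therefore start by hour 16.
Task 2 must finish before task 3 (must start by hour 16, minus 2-hour gap → hour 14). With a 5-hour duration, task 2 must start by 14 − 5 = hour 9.
Task 1 feeds task 2 (must start by hour 9); task 3 (must start by hour 16). Taking the minimum, task 1 must finish by hour 9 and start by 9 − 3 = hour 6.

6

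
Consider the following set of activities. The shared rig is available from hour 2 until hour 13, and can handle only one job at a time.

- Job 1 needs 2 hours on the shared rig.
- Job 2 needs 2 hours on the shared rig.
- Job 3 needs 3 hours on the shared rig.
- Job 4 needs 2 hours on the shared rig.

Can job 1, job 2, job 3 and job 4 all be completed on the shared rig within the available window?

The shared rig window is 13 − 2 = 11 hours.
Running back to back, the jobs need 2 + 2 + 3 + 2 = 9 hours on the shared rig.
Since 9 ≤ 11, they fit within the window.

Yes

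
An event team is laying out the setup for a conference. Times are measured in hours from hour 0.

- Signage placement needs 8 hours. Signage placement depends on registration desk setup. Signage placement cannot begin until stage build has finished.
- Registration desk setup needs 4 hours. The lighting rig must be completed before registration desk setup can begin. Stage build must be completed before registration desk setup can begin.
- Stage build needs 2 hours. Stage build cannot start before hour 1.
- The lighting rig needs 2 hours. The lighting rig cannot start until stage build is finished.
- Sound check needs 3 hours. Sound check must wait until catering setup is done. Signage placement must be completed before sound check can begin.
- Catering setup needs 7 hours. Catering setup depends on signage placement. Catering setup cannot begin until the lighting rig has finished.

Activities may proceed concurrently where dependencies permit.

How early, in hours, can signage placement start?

9

After its own release at hour 1, stage build can start at hour 1 and finishes at hour 3.
The lighting rig waits on stage build (finishes hour 3), so it starts at hour 3 and finishes at 3 + 2 = hour 5.
For registration desk setup: the lighting rig (finishes hour 5); stage build (finishes hour 3). Taking the maximum gives a start of hour 5, and it finishes at 5 + 4 = hour 9.
Signage placement waits on registration desk setup (finishes hour 9); stage build (finishes hour 3). The latest of these is hour 9, which is the earliest signage placement can start.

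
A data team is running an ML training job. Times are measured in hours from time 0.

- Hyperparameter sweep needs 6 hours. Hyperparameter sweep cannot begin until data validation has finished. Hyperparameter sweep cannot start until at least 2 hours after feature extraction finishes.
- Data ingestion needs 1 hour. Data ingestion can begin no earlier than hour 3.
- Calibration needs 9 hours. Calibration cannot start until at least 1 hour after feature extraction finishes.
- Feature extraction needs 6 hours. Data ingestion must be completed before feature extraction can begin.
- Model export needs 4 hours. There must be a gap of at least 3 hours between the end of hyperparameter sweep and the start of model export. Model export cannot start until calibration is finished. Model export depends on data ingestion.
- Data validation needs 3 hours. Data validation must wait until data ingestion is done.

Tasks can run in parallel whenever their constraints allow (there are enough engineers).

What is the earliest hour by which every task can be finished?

25

Data ingestion waits on its own release at hour 3, so it starts at hour 3 and finishes at 3 + 1 = hour 4.
After data ingestion (finishes hour 4), feature extraction can start at hour 4 and finishes at hour 10.
Calibration waits on feature extraction (finishes hour 10, plus 1-hour gap → hour 11), so it starts at hour 11 and finishes at 11 + 9 = hour 20.
Data validation cannot begin until data ingestion (finishes hour 4). It runs from hour 4 to 4 + 3 = hour 7.
Hyperparameter sweep needs all of data validation (finishes hour 7); feature extraction (finishes hour 10, plus 2-hour gap → hour 12). That puts its earliest start at hour 12; it finishes at 12 + 6 = hour 18.
For model export: hyperparameter sweep (finishes hour 18, plus 3-hour gap → hour 21); calibration (finishes hour 20); data ingestion (finishes hour 4). Taking the maximum gives a start of hour 21, and it finishes at 21 + 4 = hour 25.
All tasks are finished once the last one completes. Finish times: Data ingestion at 4, Data validation at 7, Feature extraction at 10, Hyperparameter sweep at 18, Calibration at 20, Model export at 25. The latest is hour 25.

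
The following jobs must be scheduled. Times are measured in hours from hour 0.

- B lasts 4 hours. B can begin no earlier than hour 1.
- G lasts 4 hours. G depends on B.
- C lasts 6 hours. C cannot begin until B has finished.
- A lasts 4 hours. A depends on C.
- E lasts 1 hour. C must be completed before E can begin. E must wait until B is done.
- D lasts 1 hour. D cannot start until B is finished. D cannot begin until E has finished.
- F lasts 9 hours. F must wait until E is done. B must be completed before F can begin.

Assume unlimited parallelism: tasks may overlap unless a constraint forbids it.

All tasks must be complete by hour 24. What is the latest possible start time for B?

4

A has no dependents, so it just needs to finish by hour 24. Starting by 24 − 4 = hour 20 achieves that.
D must finish by hour 24; it takes 1 hour, so it must start by 24 − 1 = hour 23.
F must finish by hour 24; it takes 9 hours, so it must start by 24 − 9 = hour 15.
E has several dependents: D (must start by hour 23); F (must start by hour 15). The earliest of those limits is hour 15, so E must start by 15 − 1 = hour 14.
C feeds A (must start by hour 20); E (must start by hour 14). Taking the minimum, C must finish by hour 14 and start by 14 − 6 = hour 8.
G has no dependents, so it just needs to finish by hour 24. Starting by 24 − 4 = hour 20 achieves that.
For B: C (must start by hour 8); D (must start by hour 23); E (must start by hour 14); F (must start by hour 15); G (must start by hour 20). The most restrictive is hour 8; with a 4-hour duration, B must start by hour 4.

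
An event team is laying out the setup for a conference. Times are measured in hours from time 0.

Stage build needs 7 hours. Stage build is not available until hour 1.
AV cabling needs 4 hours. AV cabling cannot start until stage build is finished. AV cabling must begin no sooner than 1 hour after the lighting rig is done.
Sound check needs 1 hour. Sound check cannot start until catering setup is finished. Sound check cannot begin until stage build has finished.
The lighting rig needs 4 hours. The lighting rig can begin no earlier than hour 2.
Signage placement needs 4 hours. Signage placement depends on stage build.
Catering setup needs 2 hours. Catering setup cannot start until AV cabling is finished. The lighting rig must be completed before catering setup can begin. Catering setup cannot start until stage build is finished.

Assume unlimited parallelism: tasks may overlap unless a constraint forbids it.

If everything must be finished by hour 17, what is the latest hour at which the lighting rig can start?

5

Nothing follows sound check; the deadline of hour 17 is its only limit. It must start by 17 − 1 = hour 16.
Catering setup must finish before sound check (must start by hour 16). With a 2-hour duration, catering setup must start by 16 − 2 = hour 14.
AV cabling has to be done before catering setup (must start by hour 14). That means finishing by hour 14, i.e. starting by 14 − 4 = hour 10.
The lighting rig feeds AV cabling (must start by hour 10, minus 1-hour gap → hour 9); catering setup (must start by hour 14). Taking the minimum, the lighting rig must finish by hour 9 and start by 9 − 4 = hour 5.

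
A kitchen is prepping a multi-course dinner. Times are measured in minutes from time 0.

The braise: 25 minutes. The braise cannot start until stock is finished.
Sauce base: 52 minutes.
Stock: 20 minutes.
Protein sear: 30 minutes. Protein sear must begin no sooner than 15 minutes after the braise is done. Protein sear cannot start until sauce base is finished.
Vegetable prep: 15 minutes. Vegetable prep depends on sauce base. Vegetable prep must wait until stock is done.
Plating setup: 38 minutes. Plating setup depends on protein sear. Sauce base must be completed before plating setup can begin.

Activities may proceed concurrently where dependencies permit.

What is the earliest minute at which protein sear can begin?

60

Sauce base can start immediately at minute 0; it finishes at minute 52.
Nothing blocks stock, so it runs from minute 0 to minute 20.
The braise waits on stock (finishes minute 20), so it starts at minute 20 and finishes at 20 + 25 = minute 45.
Protein sear waits on the braise (finishes minute 45, plus 15-minute gap → minute 60); sauce base (finishes minute 52). The latest of these is minute 60, which is the earliest protein sear can start.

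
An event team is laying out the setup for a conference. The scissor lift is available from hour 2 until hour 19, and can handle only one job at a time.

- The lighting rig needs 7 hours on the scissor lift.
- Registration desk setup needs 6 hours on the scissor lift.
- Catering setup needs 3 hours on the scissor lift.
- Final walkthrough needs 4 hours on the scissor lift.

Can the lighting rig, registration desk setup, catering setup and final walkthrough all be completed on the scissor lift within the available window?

The scissor lift window is 19 − 2 = 17 hours.
Running back to back, the jobs need 7 + 6 + 3 + 4 = 20 hours on the scissor lift.
Since 20 > 17, they cannot all fit.

No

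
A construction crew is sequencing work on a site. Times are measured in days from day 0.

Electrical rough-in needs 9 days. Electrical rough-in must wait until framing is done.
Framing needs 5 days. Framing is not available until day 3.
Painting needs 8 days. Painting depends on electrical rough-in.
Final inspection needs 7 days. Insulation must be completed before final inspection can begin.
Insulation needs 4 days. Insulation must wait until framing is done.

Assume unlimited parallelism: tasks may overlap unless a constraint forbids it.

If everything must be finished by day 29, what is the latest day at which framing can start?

Nothing follows painting; the deadline of day 29 is its only limit. It must start by 29 − 8 = day 21.
Electrical rough-in has to be done before painting (must start by day 21). That means finishing by day 21, i.e. starting by 21 − 9 = day 12.
Nothing follows final inspection; the deadline of day 29 is its only limit. It must start by 29 − 7 = day 22.
Since final inspection (must start by day 22) depends on it, insulation must finish by day 22. Backing off its 4-day duration gives a latest start of day 18.
Framing feeds electrical rough-in (must start by day 12); insulation (must start by day 18). Taking the minimum, framing must finish by day 12 and start by 12 − 5 = day 7.

7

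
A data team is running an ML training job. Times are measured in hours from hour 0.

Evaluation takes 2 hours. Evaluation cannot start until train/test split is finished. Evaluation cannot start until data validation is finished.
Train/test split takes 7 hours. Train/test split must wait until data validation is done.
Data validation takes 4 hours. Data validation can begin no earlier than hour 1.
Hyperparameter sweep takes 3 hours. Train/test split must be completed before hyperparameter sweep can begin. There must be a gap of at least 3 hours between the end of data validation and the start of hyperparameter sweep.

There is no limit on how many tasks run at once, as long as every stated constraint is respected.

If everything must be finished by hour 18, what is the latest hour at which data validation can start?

Hyperparameter sweep must finish by hour 18; it takes 3 hours, so it must start by 18 − 3 = hour 15.
Evaluation must finish by hour 18; it takes 2 hours, so it must start by 18 − 2 = hour 16.
Train/test split has several dependents: hyperparameter sweep (must start by hour 15); evaluation (must start by hour 16). The earliest of those limits is hour 15, so train/test split must start by 15 − 7 = hour 8.
Data validation feeds train/test split (must start by hour 8); hyperparameter sweep (must start by hour 15, minus 3-hour gap → hour 12); evaluation (must start by hour 16). Taking the minimum, data validation must finish by hour 8 and start by 8 − 4 = hour 4.

4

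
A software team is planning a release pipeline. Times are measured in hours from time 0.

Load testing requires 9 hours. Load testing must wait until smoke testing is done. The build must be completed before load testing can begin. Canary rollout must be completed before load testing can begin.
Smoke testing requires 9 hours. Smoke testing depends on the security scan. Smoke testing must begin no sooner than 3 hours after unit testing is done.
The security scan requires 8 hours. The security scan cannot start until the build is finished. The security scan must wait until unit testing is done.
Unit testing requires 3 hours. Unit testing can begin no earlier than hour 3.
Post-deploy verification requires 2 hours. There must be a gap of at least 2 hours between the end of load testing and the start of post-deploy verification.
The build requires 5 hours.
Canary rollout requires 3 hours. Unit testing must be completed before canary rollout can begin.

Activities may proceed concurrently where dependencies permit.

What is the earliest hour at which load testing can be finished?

After its own release at hour 3, unit testing can start at hour 3 and finishes at hour 6.
Canary rollout waits on unit testing (finishes hour 6), so it starts at hour 6 and finishes at 6 + 3 = hour 9.
Nothing blocks the build, so it runs from hour 0 to hour 5.
The security scan has to wait for the build (finishes hour 5); unit testing (finishes hour 6). The latest of these is hour 6, so the security scan runs hour 6 to 6 + 8 = hour 14.
Smoke testing needs all of the security scan (finishes hour 14); unit testing (finishes hour 6, plus 3-hour gap → hour 9). That puts its earliest start at hour 14; it finishes at 14 + 9 = hour 23.
Load testing needs all of smoke testing (finishes hour 23); the build (finishes hour 5); canary rollout (finishes hour 9). That puts its earliest start at hour 23; it finishes at 23 + 9 = hour 32.

32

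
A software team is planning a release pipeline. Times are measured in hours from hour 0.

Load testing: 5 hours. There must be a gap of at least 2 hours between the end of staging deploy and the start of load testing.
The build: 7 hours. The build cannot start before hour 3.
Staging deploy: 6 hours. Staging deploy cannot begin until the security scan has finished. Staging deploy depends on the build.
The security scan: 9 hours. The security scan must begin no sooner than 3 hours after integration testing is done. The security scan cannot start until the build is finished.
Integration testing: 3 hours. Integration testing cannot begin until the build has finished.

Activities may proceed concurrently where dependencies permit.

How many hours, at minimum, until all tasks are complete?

After its own release at hour 3, the build can start at hour 3 and finishes at hour 10.
After the build (finishes hour 10), integration testing can start at hour 10 and finishes at hour 13.
For the security scan: integration testing (finishes hour 13, plus 3-hour gap → hour 16); the build (finishes hour 10). Taking the maximum gives a start of hour 16, and it finishes at 16 + 9 = hour 25.
Staging deploy needs all of the security scan (finishes hour 25); the build (finishes hour 10). That puts its earliest start at hour 25; it finishes at 25 + 6 = hour 31.
After staging deploy (finishes hour 31, plus 2-hour gap → hour 33), load testing can start at hour 33 and finishes at hour 38.
All tasks are finished once the last one completes. Finish times: The build at 10, Integration testing at 13, The security scan at 25, Staging deploy at 31, Load testing at 38. The latest is hour 38.

38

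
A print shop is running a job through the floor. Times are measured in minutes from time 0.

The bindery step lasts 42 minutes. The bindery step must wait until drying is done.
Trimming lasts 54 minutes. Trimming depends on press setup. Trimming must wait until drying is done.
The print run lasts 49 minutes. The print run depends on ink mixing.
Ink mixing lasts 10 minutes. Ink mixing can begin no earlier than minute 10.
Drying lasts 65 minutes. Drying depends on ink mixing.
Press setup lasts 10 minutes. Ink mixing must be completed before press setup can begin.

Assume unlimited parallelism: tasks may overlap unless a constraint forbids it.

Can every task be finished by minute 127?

No

Ink mixing waits on its own release at minute 10, so it starts at minute 10 and finishes at 10 + 10 = minute 20.
Drying cannot begin until ink mixing (finishes minute 20). It runs from minute 20 to 20 + 65 = minute 85.
The bindery step cannot begin until drying (finishes minute 85). It runs from minute 85 to 85 + 42 = minute 127.
The print run waits on ink mixing (finishes minute 20), so it starts at minute 20 and finishes at 20 + 49 = minute 69.
Press setup cannot begin until ink mixing (finishes minute 20). It runs from minute 20 to 20 + 10 = minute 30.
Trimming needs all of press setup (finishes minute 30); drying (finishes minute 85). That puts its earliest start at minute 85; it finishes at 85 + 54 = minute 139.
The earliest everything can be done is minute 139, which is after the deadline of 127, so it is not possible.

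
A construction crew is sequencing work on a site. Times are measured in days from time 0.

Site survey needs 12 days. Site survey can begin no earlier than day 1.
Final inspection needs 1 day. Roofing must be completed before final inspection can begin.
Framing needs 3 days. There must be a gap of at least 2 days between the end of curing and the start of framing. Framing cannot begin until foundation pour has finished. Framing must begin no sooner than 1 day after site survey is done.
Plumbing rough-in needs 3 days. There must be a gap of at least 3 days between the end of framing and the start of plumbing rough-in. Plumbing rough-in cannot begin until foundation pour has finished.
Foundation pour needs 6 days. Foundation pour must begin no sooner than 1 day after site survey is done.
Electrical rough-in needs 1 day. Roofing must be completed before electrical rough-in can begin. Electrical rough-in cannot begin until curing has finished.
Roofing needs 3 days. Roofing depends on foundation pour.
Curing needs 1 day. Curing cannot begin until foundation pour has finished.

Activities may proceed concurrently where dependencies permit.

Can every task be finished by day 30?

After its own release at day 1, site survey can start at day 1 and finishes at day 13.
Foundation pour waits on site survey (finishes day 13, plus 1-day gap → day 14), so it starts at day 14 and finishes at 14 + 6 = day 20.
Roofing waits on foundation pour (finishes day 20), so it starts at day 20 and finishes at 20 + 3 = day 23.
After roofing (finishes day 23), final inspection can start at day 23 and finishes at day 24.
After foundation pour (finishes day 20), curing can start at day 20 and finishes at day 21.
Electrical rough-in has to wait for roofing (finishes day 23); curing (finishes day 21). The latest of these is day 23, so electrical rough-in runs day 23 to 23 + 1 = day 24.
Framing has to wait for curing (finishes day 21, plus 2-day gap → day 23); foundation pour (finishes day 20); site survey (finishes day 13, plus 1-day gap → day 14). The latest of these is day 23, so framing runs day 23 to 23 + 3 = day 26.
Plumbing rough-in has to wait for framing (finishes day 26, plus 3-day gap → day 29); foundation pour (finishes day 20). The latest of these is day 29, so plumbing rough-in runs day 29 to 29 + 3 = day 32.
The earliest everything can be done is day 32, which is after the deadline of 30, so it is not possible.

No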